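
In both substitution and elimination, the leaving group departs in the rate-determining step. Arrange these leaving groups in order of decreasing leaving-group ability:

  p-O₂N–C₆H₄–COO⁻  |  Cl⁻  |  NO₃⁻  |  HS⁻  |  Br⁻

Br⁻ > Cl⁻ > NO₃⁻ > p-O₂N–C₆H₄–COO⁻ > HS⁻

The more stable X⁻ (or X) is on its own — i.e. the weaker a base it is — the better a leaving group it makes.
Br⁻: pKₐ(HBr) ≈ -9 — weak base; good leaving group
Cl⁻: pKₐ(HCl) ≈ -7 — moderately weak base
NO₃⁻: pKₐ(HNO₃) ≈ -1.3
p-O₂N–C₆H₄–COO⁻: pKₐ(p-nitrobenzoic acid) ≈ 3.4
HS⁻: pKₐ(H₂S) ≈ 7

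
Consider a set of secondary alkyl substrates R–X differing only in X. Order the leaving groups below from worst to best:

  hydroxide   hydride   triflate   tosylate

hydride < hydroxide < tosylate < triflate

Rank by basicity of the departing species: weakest base leaves most easily.
triflate: pKₐ(CF₃SO₃H (triflic acid)) ≈ -14
tosylate: pKₐ(p-CH₃C₆H₄SO₃H (TsOH)) ≈ -2.8
hydroxide: pKₐ(H₂O) ≈ 15.7
hydride: pKₐ(H₂) ≈ 36
Listed from poorest to best leaving group as asked.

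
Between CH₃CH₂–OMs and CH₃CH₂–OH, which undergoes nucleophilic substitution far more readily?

CH₃CH₂–OMs

From CH₃CH₂–OH the departing group would be OH⁻ (pKₐ(H₂O) ≈ 15.7). Strong base; essentially never leaves without prior activation.
From CH₃CH₂–OMs the leaving group is OMs⁻ (pKₐ(CH₃SO₃H (MsOH)) ≈ -1.9). Resonance-delocalised alkanesulfonate.
(In practice CH₃CH₂–OMs is made from CH₃CH₂–OH by treatment with MsCl / Et₃N, converting the hydroxyl into a mesylate.)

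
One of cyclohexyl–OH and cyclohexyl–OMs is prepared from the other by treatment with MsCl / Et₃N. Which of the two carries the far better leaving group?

From cyclohexyl–OH the departing group would be OH⁻ (pKₐ(H₂O) ≈ 15.7). Strong base; essentially never leaves without prior activation.
From cyclohexyl–OMs the leaving group is OMs⁻ (pKₐ(CH₃SO₃H (MsOH)) ≈ -1.9). Resonance-delocalised alkanesulfonate.
Treatment with MsCl / Et₃N works by converting the hydroxyl into a mesylate, making cyclohexyl–OMs enormously more reactive.

cyclohexyl–OMs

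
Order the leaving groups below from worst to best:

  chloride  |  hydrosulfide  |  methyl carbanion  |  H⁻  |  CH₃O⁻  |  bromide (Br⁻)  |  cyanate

methyl carbanion < H⁻ < CH₃O⁻ < hydrosulfide < cyanate < chloride < bromide (Br⁻)

A good leaving group is a weak base: the lower the pKₐ of its conjugate acid, the more readily it departs.
bromide (Br⁻): pKₐ(HBr) ≈ -9
chloride: pKₐ(HCl) ≈ -7
cyanate: pKₐ(HOCN) ≈ 3.5
hydrosulfide: pKₐ(H₂S) ≈ 7
CH₃O⁻: pKₐ(CH₃OH) ≈ 15.5
H⁻: pKₐ(H₂) ≈ 36
methyl carbanion: pKₐ(CH₄) ≈ 48
The question asks for worst first, so the sequence is read in increasing leaving-group ability.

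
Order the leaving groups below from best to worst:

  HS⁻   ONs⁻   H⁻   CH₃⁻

ONs⁻ > HS⁻ > H⁻ > CH₃⁻

ONs⁻: pKₐ(p-O₂NC₆H₄SO₃H) ≈ -3.5 — p-nitro group further stabilises the sulfonate
HS⁻: pKₐ(H₂S) ≈ 7 — larger and more polarisable than the oxygen analogue
H⁻: pKₐ(H₂) ≈ 36 — extremely strong base; leaves only in special hydride-transfer contexts
CH₃⁻: pKₐ(CH₄) ≈ 48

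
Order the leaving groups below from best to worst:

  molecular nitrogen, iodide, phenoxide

A good leaving group is a weak base: the lower the pKₐ of its conjugate acid, the more readily it departs.
molecular nitrogen: no meaningful conjugate acid; N₂ departs as an exceptionally stable neutral molecule
iodide: pKₐ(HI) ≈ -10
phenoxide: pKₐ(C₆H₅OH (phenol)) ≈ 10

molecular nitrogen > iodide > phenoxide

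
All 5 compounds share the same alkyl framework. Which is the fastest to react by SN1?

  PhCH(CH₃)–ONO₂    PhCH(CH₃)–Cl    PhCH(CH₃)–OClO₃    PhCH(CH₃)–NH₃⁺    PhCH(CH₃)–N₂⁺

With the same alkyl group throughout, only the leaving group differentiates the rates.
The more stable X⁻ (or X) is on its own — i.e. the weaker a base it is — the better a leaving group it makes.
PhCH(CH₃)–N₂⁺ loses N₂: no meaningful conjugate acid; N₂ departs as an exceptionally stable neutral molecule
PhCH(CH₃)–OClO₃ loses ClO₄⁻: pKₐ(HClO₄) ≈ -10
PhCH(CH₃)–Cl loses Cl⁻: pKₐ(HCl) ≈ -7
PhCH(CH₃)–ONO₂ loses NO₃⁻: pKₐ(HNO₃) ≈ -1.3
PhCH(CH₃)–NH₃⁺ loses NH₃: pKₐ(NH₄⁺) ≈ 9.2

PhCH(CH₃)–N₂⁺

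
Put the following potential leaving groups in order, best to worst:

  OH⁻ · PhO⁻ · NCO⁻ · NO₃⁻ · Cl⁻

The more stable X⁻ (or X) is on its own — i.e. the weaker a base it is — the better a leaving group it makes.
Cl⁻: pKₐ(HCl) ≈ -7
NO₃⁻: pKₐ(HNO₃) ≈ -1.3
NCO⁻: pKₐ(HOCN) ≈ 3.5
PhO⁻: pKₐ(C₆H₅OH (phenol)) ≈ 10
OH⁻: pKₐ(H₂O) ≈ 15.7

Cl⁻ > NO₃⁻ > NCO⁻ > PhO⁻ > OH⁻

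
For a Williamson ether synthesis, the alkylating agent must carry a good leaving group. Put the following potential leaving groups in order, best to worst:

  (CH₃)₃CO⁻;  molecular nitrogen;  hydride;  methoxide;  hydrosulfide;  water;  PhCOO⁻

molecular nitrogen > water > PhCOO⁻ > hydrosulfide > methoxide > (CH₃)₃CO⁻ > hydride

The more stable X⁻ (or X) is on its own — i.e. the weaker a base it is — the better a leaving group it makes.
molecular nitrogen: no meaningful conjugate acid; N₂ departs as an exceptionally stable neutral molecule
water: pKₐ(H₃O⁺) ≈ -1.7
PhCOO⁻: pKₐ(C₆H₅COOH) ≈ 4.2
hydrosulfide: pKₐ(H₂S) ≈ 7
methoxide: pKₐ(CH₃OH) ≈ 15.5
(CH₃)₃CO⁻: pKₐ(t-BuOH) ≈ 18
hydride: pKₐ(H₂) ≈ 36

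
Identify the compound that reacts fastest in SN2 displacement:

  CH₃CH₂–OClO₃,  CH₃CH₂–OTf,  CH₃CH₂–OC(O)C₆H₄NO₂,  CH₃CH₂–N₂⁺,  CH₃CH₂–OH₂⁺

Same R in every case — rank the leaving groups.
Leaving-group ability tracks the stability of the departed species; conjugate-acid pKₐ is the usual yardstick (lower pKₐ → better LG).
CH₃CH₂–N₂⁺ loses N₂: no meaningful conjugate acid; N₂ departs as an exceptionally stable neutral molecule
CH₃CH₂–OTf loses OTf⁻: pKₐ(CF₃SO₃H (triflic acid)) ≈ -14
CH₃CH₂–OClO₃ loses ClO₄⁻: pKₐ(HClO₄) ≈ -10
CH₃CH₂–OH₂⁺ loses H₂O: pKₐ(H₃O⁺) ≈ -1.7
CH₃CH₂–OC(O)C₆H₄NO₂ loses p-O₂N–C₆H₄–COO⁻: pKₐ(p-nitrobenzoic acid) ≈ 3.4

CH₃CH₂–N₂⁺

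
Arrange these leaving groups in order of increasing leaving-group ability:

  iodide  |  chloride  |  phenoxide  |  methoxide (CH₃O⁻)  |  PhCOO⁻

iodide: pKₐ(HI) ≈ -10
chloride: pKₐ(HCl) ≈ -7
PhCOO⁻: pKₐ(C₆H₅COOH) ≈ 4.2
phenoxide: pKₐ(C₆H₅OH (phenol)) ≈ 10
methoxide (CH₃O⁻): pKₐ(CH₃OH) ≈ 15.5
Reversing gives the worst-to-best order requested.

methoxide (CH₃O⁻) < phenoxide < PhCOO⁻ < chloride < iodide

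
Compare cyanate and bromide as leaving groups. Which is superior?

bromide

bromide is the better leaving group.
pKₐ(HBr) ≈ -9 versus pKₐ(HOCN) ≈ 3.5: bromide is the much weaker base.
Weak base; good leaving group.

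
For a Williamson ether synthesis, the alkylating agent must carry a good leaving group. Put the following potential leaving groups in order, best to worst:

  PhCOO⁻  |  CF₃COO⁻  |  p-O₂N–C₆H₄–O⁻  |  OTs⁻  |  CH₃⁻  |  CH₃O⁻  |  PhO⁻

Leaving-group ability tracks the stability of the departed species; conjugate-acid pKₐ is the usual yardstick (lower pKₐ → better LG).
OTs⁻: pKₐ(p-CH₃C₆H₄SO₃H (TsOH)) ≈ -2.8
CF₃COO⁻: pKₐ(CF₃COOH) ≈ 0.2
PhCOO⁻: pKₐ(C₆H₅COOH) ≈ 4.2
p-O₂N–C₆H₄–O⁻: pKₐ(p-nitrophenol) ≈ 7.2
PhO⁻: pKₐ(C₆H₅OH (phenol)) ≈ 10
CH₃O⁻: pKₐ(CH₃OH) ≈ 15.5
CH₃⁻: pKₐ(CH₄) ≈ 48

OTs⁻ > CF₃COO⁻ > PhCOO⁻ > p-O₂N–C₆H₄–O⁻ > PhO⁻ > CH₃O⁻ > CH₃⁻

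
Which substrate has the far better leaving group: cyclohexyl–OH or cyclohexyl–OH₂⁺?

cyclohexyl–OH₂⁺

From cyclohexyl–OH the departing group would be OH⁻ (pKₐ(H₂O) ≈ 15.7). Strong base; essentially never leaves without prior activation.
From cyclohexyl–OH₂⁺ the leaving group is H₂O (pKₐ(H₃O⁺) ≈ -1.7). Neutral; leaves from a protonated alcohol (R–OH₂⁺).
(In practice cyclohexyl–OH₂⁺ is made from cyclohexyl–OH by protonation with strong acid, converting the leaving group from hydroxide to neutral water.)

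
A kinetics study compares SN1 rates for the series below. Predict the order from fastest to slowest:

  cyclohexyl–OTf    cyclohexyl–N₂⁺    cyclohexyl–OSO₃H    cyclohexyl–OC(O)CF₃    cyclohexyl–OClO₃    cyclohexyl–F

cyclohexyl–N₂⁺ > cyclohexyl–OTf > cyclohexyl–OClO₃ > cyclohexyl–OSO₃H > cyclohexyl–OC(O)CF₃ > cyclohexyl–F

Same R in every case — rank the leaving groups.
A good leaving group is a weak base: the lower the pKₐ of its conjugate acid, the more readily it departs.
cyclohexyl–N₂⁺ loses N₂: no meaningful conjugate acid; N₂ departs as an exceptionally stable neutral molecule
cyclohexyl–OTf loses OTf⁻: pKₐ(CF₃SO₃H (triflic acid)) ≈ -14
cyclohexyl–OClO₃ loses ClO₄⁻: pKₐ(HClO₄) ≈ -10
cyclohexyl–OSO₃H loses HSO₄⁻: pKₐ(H₂SO₄) ≈ -3
cyclohexyl–OC(O)CF₃ loses CF₃COO⁻: pKₐ(CF₃COOH) ≈ 0.2
cyclohexyl–F loses F⁻: pKₐ(HF) ≈ 3.2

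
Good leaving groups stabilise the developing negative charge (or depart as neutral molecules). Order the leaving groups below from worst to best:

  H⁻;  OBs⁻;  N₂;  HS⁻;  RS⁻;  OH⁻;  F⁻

H⁻ < OH⁻ < RS⁻ < HS⁻ < F⁻ < OBs⁻ < N₂

Rank by basicity of the departing species: weakest base leaves most easily.
N₂: no meaningful conjugate acid; N₂ departs as an exceptionally stable neutral molecule
OBs⁻: pKₐ(p-BrC₆H₄SO₃H) ≈ -2.8
F⁻: pKₐ(HF) ≈ 3.2
HS⁻: pKₐ(H₂S) ≈ 7 — larger and more polarisable than the oxygen analogue
RS⁻: pKₐ(RSH (a thiol)) ≈ 10.5
OH⁻: pKₐ(H₂O) ≈ 15.7 — strong base; essentially never leaves without prior activation
H⁻: pKₐ(H₂) ≈ 36
Listed from poorest to best leaving group as asked.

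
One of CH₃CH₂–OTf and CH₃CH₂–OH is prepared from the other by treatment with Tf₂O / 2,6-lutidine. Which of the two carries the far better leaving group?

From CH₃CH₂–OH the departing group would be OH⁻ (pKₐ(H₂O) ≈ 15.7). Strong base; essentially never leaves without prior activation.
From CH₃CH₂–OTf the leaving group is OTf⁻ (pKₐ(CF₃SO₃H (triflic acid)) ≈ -14). Charge spread over three oxygens and a CF₃ group; the premier leaving group in synthesis.
Treatment with Tf₂O / 2,6-lutidine works by converting the hydroxyl into a triflate, making CH₃CH₂–OTf enormously more reactive.

CH₃CH₂–OTf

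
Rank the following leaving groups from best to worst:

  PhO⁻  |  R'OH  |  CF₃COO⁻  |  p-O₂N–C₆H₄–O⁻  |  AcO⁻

Rank by basicity of the departing species: weakest base leaves most easily.
R'OH: pKₐ(R'OH₂⁺) ≈ -2.4 — neutral; leaves from a protonated ether (an oxonium ion, R–O(H)R'⁺)
CF₃COO⁻: pKₐ(CF₃COOH) ≈ 0.2 — strongly electron-withdrawing CF₃ stabilises the carboxylate
AcO⁻: pKₐ(CH₃COOH) ≈ 4.8
p-O₂N–C₆H₄–O⁻: pKₐ(p-nitrophenol) ≈ 7.2
PhO⁻: pKₐ(C₆H₅OH (phenol)) ≈ 10

R'OH > CF₃COO⁻ > AcO⁻ > p-O₂N–C₆H₄–O⁻ > PhO⁻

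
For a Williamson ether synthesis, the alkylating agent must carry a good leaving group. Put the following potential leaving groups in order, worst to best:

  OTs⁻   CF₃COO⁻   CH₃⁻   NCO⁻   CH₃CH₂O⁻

The more stable X⁻ (or X) is on its own — i.e. the weaker a base it is — the better a leaving group it makes.
OTs⁻: pKₐ(p-CH₃C₆H₄SO₃H (TsOH)) ≈ -2.8 — resonance-delocalised arenesulfonate
CF₃COO⁻: pKₐ(CF₃COOH) ≈ 0.2 — strongly electron-withdrawing CF₃ stabilises the carboxylate
NCO⁻: pKₐ(HOCN) ≈ 3.5
CH₃CH₂O⁻: pKₐ(CH₃CH₂OH) ≈ 16 — strong base; alkoxides do not leave unassisted
CH₃⁻: pKₐ(CH₄) ≈ 48 — unstabilised carbanion; the worst conceivable leaving group
Reversing gives the worst-to-best order requested.

CH₃⁻ < CH₃CH₂O⁻ < NCO⁻ < CF₃COO⁻ < OTs⁻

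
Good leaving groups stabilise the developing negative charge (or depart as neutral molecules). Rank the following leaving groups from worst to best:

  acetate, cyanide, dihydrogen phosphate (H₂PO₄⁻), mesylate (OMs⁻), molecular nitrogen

Leaving-group ability tracks the stability of the departed species; conjugate-acid pKₐ is the usual yardstick (lower pKₐ → better LG).
molecular nitrogen: no meaningful conjugate acid; N₂ departs as an exceptionally stable neutral molecule
mesylate (OMs⁻): pKₐ(CH₃SO₃H (MsOH)) ≈ -1.9 — resonance-delocalised alkanesulfonate
dihydrogen phosphate (H₂PO₄⁻): pKₐ(H₃PO₄) ≈ 2.1 — moderate base; biological leaving group after further activation
acetate: pKₐ(CH₃COOH) ≈ 4.8 — resonance-stabilised but still a weak base
cyanide: pKₐ(HCN) ≈ 9.2 — sp carbon stabilises the charge somewhat, but still a poor LG
Listed from poorest to best leaving group as asked.

cyanide < acetate < dihydrogen phosphate (H₂PO₄⁻) < mesylate (OMs⁻) < molecular nitrogen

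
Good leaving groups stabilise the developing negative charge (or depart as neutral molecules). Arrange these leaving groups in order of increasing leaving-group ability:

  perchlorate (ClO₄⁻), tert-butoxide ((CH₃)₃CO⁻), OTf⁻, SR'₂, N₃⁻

tert-butoxide ((CH₃)₃CO⁻) < N₃⁻ < SR'₂ < perchlorate (ClO₄⁻) < OTf⁻

The more stable X⁻ (or X) is on its own — i.e. the weaker a base it is — the better a leaving group it makes.
OTf⁻: pKₐ(CF₃SO₃H (triflic acid)) ≈ -14
perchlorate (ClO₄⁻): pKₐ(HClO₄) ≈ -10
SR'₂: pKₐ(R'₂SH⁺) ≈ -7 — neutral; leaves from a sulfonium salt (R–SR'₂⁺)
N₃⁻: pKₐ(HN₃) ≈ 4.7
tert-butoxide ((CH₃)₃CO⁻): pKₐ(t-BuOH) ≈ 18
Reversing gives the worst-to-best order requested.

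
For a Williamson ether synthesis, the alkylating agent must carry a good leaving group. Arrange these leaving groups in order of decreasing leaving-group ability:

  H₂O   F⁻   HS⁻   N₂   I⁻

Leaving-group ability tracks the stability of the departed species; conjugate-acid pKₐ is the usual yardstick (lower pKₐ → better LG).
N₂: no meaningful conjugate acid; N₂ departs as an exceptionally stable neutral molecule
I⁻: pKₐ(HI) ≈ -10 — large, highly polarisable; very weak base
H₂O: pKₐ(H₃O⁺) ≈ -1.7 — neutral; leaves from a protonated alcohol (R–OH₂⁺)
F⁻: pKₐ(HF) ≈ 3.2 — small and strongly basic; the poor halide leaving group
HS⁻: pKₐ(H₂S) ≈ 7

N₂ > I⁻ > H₂O > F⁻ > HS⁻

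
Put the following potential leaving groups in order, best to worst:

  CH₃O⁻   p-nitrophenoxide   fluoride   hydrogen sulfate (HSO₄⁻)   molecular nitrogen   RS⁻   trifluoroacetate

molecular nitrogen > hydrogen sulfate (HSO₄⁻) > trifluoroacetate > fluoride > p-nitrophenoxide > RS⁻ > CH₃O⁻

Rank by basicity of the departing species: weakest base leaves most easily.
molecular nitrogen: no meaningful conjugate acid; N₂ departs as an exceptionally stable neutral molecule
hydrogen sulfate (HSO₄⁻): pKₐ(H₂SO₄) ≈ -3 — conjugate base of a strong mineral acid
trifluoroacetate: pKₐ(CF₃COOH) ≈ 0.2 — strongly electron-withdrawing CF₃ stabilises the carboxylate
fluoride: pKₐ(HF) ≈ 3.2 — small and strongly basic; the poor halide leaving group
p-nitrophenoxide: pKₐ(p-nitrophenol) ≈ 7.2 — nitro group delocalises the charge; the classic chromogenic LG
RS⁻: pKₐ(RSH (a thiol)) ≈ 10.5 — moderately basic; rarely leaves without activation
CH₃O⁻: pKₐ(CH₃OH) ≈ 15.5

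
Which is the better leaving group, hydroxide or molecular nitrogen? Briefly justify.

molecular nitrogen

molecular nitrogen is the better leaving group.
N₂ is the ultimate leaving group — it departs as an exceptionally stable neutral molecule, whereas hydroxide (pKₐ(H₂O) ≈ 15.7) is far more basic.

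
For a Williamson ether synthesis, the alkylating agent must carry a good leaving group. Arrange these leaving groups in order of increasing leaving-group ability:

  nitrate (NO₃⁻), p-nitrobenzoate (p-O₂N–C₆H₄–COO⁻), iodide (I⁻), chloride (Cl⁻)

p-nitrobenzoate (p-O₂N–C₆H₄–COO⁻) < nitrate (NO₃⁻) < chloride (Cl⁻) < iodide (I⁻)

iodide (I⁻): pKₐ(HI) ≈ -10 — large, highly polarisable; very weak base
chloride (Cl⁻): pKₐ(HCl) ≈ -7
nitrate (NO₃⁻): pKₐ(HNO₃) ≈ -1.3 — resonance-delocalised over three oxygens
p-nitrobenzoate (p-O₂N–C₆H₄–COO⁻): pKₐ(p-nitrobenzoic acid) ≈ 3.4
Listed from poorest to best leaving group as asked.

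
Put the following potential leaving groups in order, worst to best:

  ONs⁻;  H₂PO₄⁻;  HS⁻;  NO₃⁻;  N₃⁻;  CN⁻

CN⁻ < HS⁻ < N₃⁻ < H₂PO₄⁻ < NO₃⁻ < ONs⁻

ONs⁻: pKₐ(p-O₂NC₆H₄SO₃H) ≈ -3.5 — p-nitro group further stabilises the sulfonate
NO₃⁻: pKₐ(HNO₃) ≈ -1.3 — resonance-delocalised over three oxygens
H₂PO₄⁻: pKₐ(H₃PO₄) ≈ 2.1
N₃⁻: pKₐ(HN₃) ≈ 4.7 — linear, resonance-stabilised
HS⁻: pKₐ(H₂S) ≈ 7
CN⁻: pKₐ(HCN) ≈ 9.2
Listed from poorest to best leaving group as asked.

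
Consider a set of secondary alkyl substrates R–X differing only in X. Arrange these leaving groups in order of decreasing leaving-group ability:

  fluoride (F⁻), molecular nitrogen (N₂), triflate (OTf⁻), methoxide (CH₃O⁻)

Rank by basicity of the departing species: weakest base leaves most easily.
molecular nitrogen (N₂): no meaningful conjugate acid; N₂ departs as an exceptionally stable neutral molecule
triflate (OTf⁻): pKₐ(CF₃SO₃H (triflic acid)) ≈ -14 — charge spread over three oxygens and a CF₃ group; the premier leaving group in synthesis
fluoride (F⁻): pKₐ(HF) ≈ 3.2
methoxide (CH₃O⁻): pKₐ(CH₃OH) ≈ 15.5

molecular nitrogen (N₂) > triflate (OTf⁻) > fluoride (F⁻) > methoxide (CH₃O⁻)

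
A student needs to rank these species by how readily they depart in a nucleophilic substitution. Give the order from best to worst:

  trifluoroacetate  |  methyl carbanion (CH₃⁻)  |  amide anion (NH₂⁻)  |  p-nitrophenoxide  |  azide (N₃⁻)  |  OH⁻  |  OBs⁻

OBs⁻ > trifluoroacetate > azide (N₃⁻) > p-nitrophenoxide > OH⁻ > amide anion (NH₂⁻) > methyl carbanion (CH₃⁻)

The more stable X⁻ (or X) is on its own — i.e. the weaker a base it is — the better a leaving group it makes.
OBs⁻: pKₐ(p-BrC₆H₄SO₃H) ≈ -2.8 — arenesulfonate with a p-bromo substituent
trifluoroacetate: pKₐ(CF₃COOH) ≈ 0.2 — strongly electron-withdrawing CF₃ stabilises the carboxylate
azide (N₃⁻): pKₐ(HN₃) ≈ 4.7 — linear, resonance-stabilised
p-nitrophenoxide: pKₐ(p-nitrophenol) ≈ 7.2
OH⁻: pKₐ(H₂O) ≈ 15.7 — strong base; essentially never leaves without prior activation
amide anion (NH₂⁻): pKₐ(NH₃) ≈ 38
methyl carbanion (CH₃⁻): pKₐ(CH₄) ≈ 48 — unstabilised carbanion; the worst conceivable leaving group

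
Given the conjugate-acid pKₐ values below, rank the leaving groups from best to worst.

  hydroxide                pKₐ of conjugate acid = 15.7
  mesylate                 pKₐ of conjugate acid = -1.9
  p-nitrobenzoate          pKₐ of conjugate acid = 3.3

Lower conjugate-acid pKₐ ⇒ weaker base ⇒ better leaving group.
Sorting by the given values: mesylate (-1.9), p-nitrobenzoate (3.3), hydroxide (15.7).

mesylate > p-nitrobenzoate > hydroxide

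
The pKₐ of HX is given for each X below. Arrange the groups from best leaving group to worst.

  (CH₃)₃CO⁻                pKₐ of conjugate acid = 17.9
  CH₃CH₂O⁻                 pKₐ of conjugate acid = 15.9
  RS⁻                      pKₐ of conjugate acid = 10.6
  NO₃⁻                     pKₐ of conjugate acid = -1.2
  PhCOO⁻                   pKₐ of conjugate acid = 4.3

NO₃⁻ > PhCOO⁻ > RS⁻ > CH₃CH₂O⁻ > (CH₃)₃CO⁻

Lower conjugate-acid pKₐ ⇒ weaker base ⇒ better leaving group.
Sorting by the given values: NO₃⁻ (-1.2), PhCOO⁻ (4.3), RS⁻ (10.6), CH₃CH₂O⁻ (15.9), (CH₃)₃CO⁻ (17.9).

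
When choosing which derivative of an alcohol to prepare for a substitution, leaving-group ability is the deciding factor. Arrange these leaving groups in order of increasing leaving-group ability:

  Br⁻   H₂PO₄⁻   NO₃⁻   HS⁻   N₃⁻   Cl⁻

Rank by basicity of the departing species: weakest base leaves most easily.
Br⁻: pKₐ(HBr) ≈ -9
Cl⁻: pKₐ(HCl) ≈ -7
NO₃⁻: pKₐ(HNO₃) ≈ -1.3
H₂PO₄⁻: pKₐ(H₃PO₄) ≈ 2.1
N₃⁻: pKₐ(HN₃) ≈ 4.7
HS⁻: pKₐ(H₂S) ≈ 7
Listed from poorest to best leaving group as asked.

HS⁻ < N₃⁻ < H₂PO₄⁻ < NO₃⁻ < Cl⁻ < Br⁻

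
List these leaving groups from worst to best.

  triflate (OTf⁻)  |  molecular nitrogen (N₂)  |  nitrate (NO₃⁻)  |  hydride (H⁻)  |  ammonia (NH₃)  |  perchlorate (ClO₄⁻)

hydride (H⁻) < ammonia (NH₃) < nitrate (NO₃⁻) < perchlorate (ClO₄⁻) < triflate (OTf⁻) < molecular nitrogen (N₂)

Rank by basicity of the departing species: weakest base leaves most easily.
molecular nitrogen (N₂): no meaningful conjugate acid; N₂ departs as an exceptionally stable neutral molecule
triflate (OTf⁻): pKₐ(CF₃SO₃H (triflic acid)) ≈ -14 — charge spread over three oxygens and a CF₃ group; the premier leaving group in synthesis
perchlorate (ClO₄⁻): pKₐ(HClO₄) ≈ -10 — extremely weak base; rarely used for safety reasons
nitrate (NO₃⁻): pKₐ(HNO₃) ≈ -1.3
ammonia (NH₃): pKₐ(NH₄⁺) ≈ 9.2 — neutral but moderately basic; leaves from R–NH₃⁺
hydride (H⁻): pKₐ(H₂) ≈ 36 — extremely strong base; leaves only in special hydride-transfer contexts
Reversing gives the worst-to-best order requested.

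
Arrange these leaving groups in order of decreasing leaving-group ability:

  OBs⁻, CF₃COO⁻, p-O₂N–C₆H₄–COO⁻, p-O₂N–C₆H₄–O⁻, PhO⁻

The more stable X⁻ (or X) is on its own — i.e. the weaker a base it is — the better a leaving group it makes.
OBs⁻: pKₐ(p-BrC₆H₄SO₃H) ≈ -2.8
CF₃COO⁻: pKₐ(CF₃COOH) ≈ 0.2 — strongly electron-withdrawing CF₃ stabilises the carboxylate
p-O₂N–C₆H₄–COO⁻: pKₐ(p-nitrobenzoic acid) ≈ 3.4 — electron-withdrawing nitro group stabilises the carboxylate
p-O₂N–C₆H₄–O⁻: pKₐ(p-nitrophenol) ≈ 7.2 — nitro group delocalises the charge; the classic chromogenic LG
PhO⁻: pKₐ(C₆H₅OH (phenol)) ≈ 10

OBs⁻ > CF₃COO⁻ > p-O₂N–C₆H₄–COO⁻ > p-O₂N–C₆H₄–O⁻ > PhO⁻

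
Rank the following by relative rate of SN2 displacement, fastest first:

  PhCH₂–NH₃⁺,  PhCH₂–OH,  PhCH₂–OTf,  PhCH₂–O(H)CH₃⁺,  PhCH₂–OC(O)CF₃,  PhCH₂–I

The skeletons are identical, so relative rate is governed entirely by leaving-group ability.
A good leaving group is a weak base: the lower the pKₐ of its conjugate acid, the more readily it departs.
PhCH₂–OTf loses OTf⁻: pKₐ(CF₃SO₃H (triflic acid)) ≈ -14
PhCH₂–I loses I⁻: pKₐ(HI) ≈ -10
PhCH₂–O(H)CH₃⁺ loses R'OH: pKₐ(R'OH₂⁺) ≈ -2.4
PhCH₂–OC(O)CF₃ loses CF₃COO⁻: pKₐ(CF₃COOH) ≈ 0.2
PhCH₂–NH₃⁺ loses NH₃: pKₐ(NH₄⁺) ≈ 9.2
PhCH₂–OH loses OH⁻: pKₐ(H₂O) ≈ 15.7

PhCH₂–OTf > PhCH₂–I > PhCH₂–O(H)CH₃⁺ > PhCH₂–OC(O)CF₃ > PhCH₂–NH₃⁺ > PhCH₂–OH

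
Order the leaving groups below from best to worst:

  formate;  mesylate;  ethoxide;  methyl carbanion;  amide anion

A good leaving group is a weak base: the lower the pKₐ of its conjugate acid, the more readily it departs.
mesylate: pKₐ(CH₃SO₃H (MsOH)) ≈ -1.9
formate: pKₐ(HCOOH) ≈ 3.8
ethoxide: pKₐ(CH₃CH₂OH) ≈ 16
amide anion: pKₐ(NH₃) ≈ 38
methyl carbanion: pKₐ(CH₄) ≈ 48

mesylate > formate > ethoxide > amide anion > methyl carbanion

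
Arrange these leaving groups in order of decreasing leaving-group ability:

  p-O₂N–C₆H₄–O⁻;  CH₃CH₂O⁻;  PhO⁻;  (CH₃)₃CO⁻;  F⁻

F⁻ > p-O₂N–C₆H₄–O⁻ > PhO⁻ > CH₃CH₂O⁻ > (CH₃)₃CO⁻

Leaving-group ability tracks the stability of the departed species; conjugate-acid pKₐ is the usual yardstick (lower pKₐ → better LG).
F⁻: pKₐ(HF) ≈ 3.2
p-O₂N–C₆H₄–O⁻: pKₐ(p-nitrophenol) ≈ 7.2 — nitro group delocalises the charge; the classic chromogenic LG
PhO⁻: pKₐ(C₆H₅OH (phenol)) ≈ 10
CH₃CH₂O⁻: pKₐ(CH₃CH₂OH) ≈ 16
(CH₃)₃CO⁻: pKₐ(t-BuOH) ≈ 18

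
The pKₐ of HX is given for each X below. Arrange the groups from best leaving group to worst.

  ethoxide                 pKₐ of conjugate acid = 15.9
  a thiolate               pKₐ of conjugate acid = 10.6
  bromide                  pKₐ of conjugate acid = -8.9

Lower conjugate-acid pKₐ ⇒ weaker base ⇒ better leaving group.
Sorting by the given values: bromide (-8.9), a thiolate (10.6), ethoxide (15.9).

bromide > a thiolate > ethoxide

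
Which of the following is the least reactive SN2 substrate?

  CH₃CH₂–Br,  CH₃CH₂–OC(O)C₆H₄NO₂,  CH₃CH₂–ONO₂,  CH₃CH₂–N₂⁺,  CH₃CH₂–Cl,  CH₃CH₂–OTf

The skeletons are identical, so relative rate is governed entirely by leaving-group ability.
The more stable X⁻ (or X) is on its own — i.e. the weaker a base it is — the better a leaving group it makes.
CH₃CH₂–N₂⁺ loses N₂: no meaningful conjugate acid; N₂ departs as an exceptionally stable neutral molecule
CH₃CH₂–OTf loses OTf⁻: pKₐ(CF₃SO₃H (triflic acid)) ≈ -14
CH₃CH₂–Br loses Br⁻: pKₐ(HBr) ≈ -9
CH₃CH₂–Cl loses Cl⁻: pKₐ(HCl) ≈ -7
CH₃CH₂–ONO₂ loses NO₃⁻: pKₐ(HNO₃) ≈ -1.3
CH₃CH₂–OC(O)C₆H₄NO₂ loses p-O₂N–C₆H₄–COO⁻: pKₐ(p-nitrobenzoic acid) ≈ 3.4

CH₃CH₂–OC(O)C₆H₄NO₂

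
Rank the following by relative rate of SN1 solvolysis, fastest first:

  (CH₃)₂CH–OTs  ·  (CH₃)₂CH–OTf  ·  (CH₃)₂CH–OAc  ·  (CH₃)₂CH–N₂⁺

(CH₃)₂CH–N₂⁺ > (CH₃)₂CH–OTf > (CH₃)₂CH–OTs > (CH₃)₂CH–OAc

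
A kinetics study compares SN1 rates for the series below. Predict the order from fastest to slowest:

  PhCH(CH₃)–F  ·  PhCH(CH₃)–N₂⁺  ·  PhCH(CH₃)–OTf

With the same alkyl group throughout, only the leaving group differentiates the rates.
A good leaving group is a weak base: the lower the pKₐ of its conjugate acid, the more readily it departs.
PhCH(CH₃)–N₂⁺ loses N₂: no meaningful conjugate acid; N₂ departs as an exceptionally stable neutral molecule
PhCH(CH₃)–OTf loses OTf⁻: pKₐ(CF₃SO₃H (triflic acid)) ≈ -14
PhCH(CH₃)–F loses F⁻: pKₐ(HF) ≈ 3.2

PhCH(CH₃)–N₂⁺ > PhCH(CH₃)–OTf > PhCH(CH₃)–F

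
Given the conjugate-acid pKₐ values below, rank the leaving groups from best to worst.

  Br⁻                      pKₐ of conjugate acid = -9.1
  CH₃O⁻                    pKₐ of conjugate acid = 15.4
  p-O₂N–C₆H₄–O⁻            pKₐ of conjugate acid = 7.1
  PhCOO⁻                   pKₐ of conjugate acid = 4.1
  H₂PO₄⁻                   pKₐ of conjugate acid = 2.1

Br⁻ > H₂PO₄⁻ > PhCOO⁻ > p-O₂N–C₆H₄–O⁻ > CH₃O⁻

Lower conjugate-acid pKₐ ⇒ weaker base ⇒ better leaving group.
Sorting by the given values: Br⁻ (-9.1), H₂PO₄⁻ (2.1), PhCOO⁻ (4.1), p-O₂N–C₆H₄–O⁻ (7.1), CH₃O⁻ (15.4).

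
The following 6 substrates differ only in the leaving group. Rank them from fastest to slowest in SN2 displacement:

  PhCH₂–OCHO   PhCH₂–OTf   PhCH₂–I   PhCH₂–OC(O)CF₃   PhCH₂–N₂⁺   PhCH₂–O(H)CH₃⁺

Identical carbon frameworks mean the comparison reduces to leaving-group quality.
A good leaving group is a weak base: the lower the pKₐ of its conjugate acid, the more readily it departs.
PhCH₂–N₂⁺ loses N₂: no meaningful conjugate acid; N₂ departs as an exceptionally stable neutral molecule
PhCH₂–OTf loses OTf⁻: pKₐ(CF₃SO₃H (triflic acid)) ≈ -14
PhCH₂–I loses I⁻: pKₐ(HI) ≈ -10
PhCH₂–O(H)CH₃⁺ loses R'OH: pKₐ(R'OH₂⁺) ≈ -2.4
PhCH₂–OC(O)CF₃ loses CF₃COO⁻: pKₐ(CF₃COOH) ≈ 0.2
PhCH₂–OCHO loses HCOO⁻: pKₐ(HCOOH) ≈ 3.8

PhCH₂–N₂⁺ > PhCH₂–OTf > PhCH₂–I > PhCH₂–O(H)CH₃⁺ > PhCH₂–OC(O)CF₃ > PhCH₂–OCHO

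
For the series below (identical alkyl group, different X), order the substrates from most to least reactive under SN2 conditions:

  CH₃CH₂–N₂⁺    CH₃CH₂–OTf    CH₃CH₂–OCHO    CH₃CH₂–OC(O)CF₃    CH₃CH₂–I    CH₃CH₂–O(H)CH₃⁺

Same R in every case — rank the leaving groups.
The more stable X⁻ (or X) is on its own — i.e. the weaker a base it is — the better a leaving group it makes.
CH₃CH₂–N₂⁺ loses N₂: no meaningful conjugate acid; N₂ departs as an exceptionally stable neutral molecule
CH₃CH₂–OTf loses OTf⁻: pKₐ(CF₃SO₃H (triflic acid)) ≈ -14
CH₃CH₂–I loses I⁻: pKₐ(HI) ≈ -10
CH₃CH₂–O(H)CH₃⁺ loses R'OH: pKₐ(R'OH₂⁺) ≈ -2.4
CH₃CH₂–OC(O)CF₃ loses CF₃COO⁻: pKₐ(CF₃COOH) ≈ 0.2
CH₃CH₂–OCHO loses HCOO⁻: pKₐ(HCOOH) ≈ 3.8

CH₃CH₂–N₂⁺ > CH₃CH₂–OTf > CH₃CH₂–I > CH₃CH₂–O(H)CH₃⁺ > CH₃CH₂–OC(O)CF₃ > CH₃CH₂–OCHO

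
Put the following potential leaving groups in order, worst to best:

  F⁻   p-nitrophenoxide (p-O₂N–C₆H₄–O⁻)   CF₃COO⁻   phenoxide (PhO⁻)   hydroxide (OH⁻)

hydroxide (OH⁻) < phenoxide (PhO⁻) < p-nitrophenoxide (p-O₂N–C₆H₄–O⁻) < F⁻ < CF₃COO⁻

CF₃COO⁻: pKₐ(CF₃COOH) ≈ 0.2
F⁻: pKₐ(HF) ≈ 3.2
p-nitrophenoxide (p-O₂N–C₆H₄–O⁻): pKₐ(p-nitrophenol) ≈ 7.2 — nitro group delocalises the charge; the classic chromogenic LG
phenoxide (PhO⁻): pKₐ(C₆H₅OH (phenol)) ≈ 10 — resonance into the ring helps, but still a poor LG
hydroxide (OH⁻): pKₐ(H₂O) ≈ 15.7 — strong base; essentially never leaves without prior activation
The question asks for worst first, so the sequence is read in increasing leaving-group ability.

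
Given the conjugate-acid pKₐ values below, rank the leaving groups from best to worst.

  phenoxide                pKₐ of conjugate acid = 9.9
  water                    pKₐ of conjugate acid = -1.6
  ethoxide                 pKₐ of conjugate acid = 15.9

Lower conjugate-acid pKₐ ⇒ weaker base ⇒ better leaving group.
Sorting by the given values: water (-1.6), phenoxide (9.9), ethoxide (15.9).

water > phenoxide > ethoxide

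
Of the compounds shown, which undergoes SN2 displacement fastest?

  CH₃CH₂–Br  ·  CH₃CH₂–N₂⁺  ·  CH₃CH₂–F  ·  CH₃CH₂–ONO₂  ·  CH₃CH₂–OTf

With the same alkyl group throughout, only the leaving group differentiates the rates.
Rank by basicity of the departing species: weakest base leaves most easily.
CH₃CH₂–N₂⁺ loses N₂: no meaningful conjugate acid; N₂ departs as an exceptionally stable neutral molecule
CH₃CH₂–OTf loses OTf⁻: pKₐ(CF₃SO₃H (triflic acid)) ≈ -14
CH₃CH₂–Br loses Br⁻: pKₐ(HBr) ≈ -9
CH₃CH₂–ONO₂ loses NO₃⁻: pKₐ(HNO₃) ≈ -1.3
CH₃CH₂–F loses F⁻: pKₐ(HF) ≈ 3.2

CH₃CH₂–N₂⁺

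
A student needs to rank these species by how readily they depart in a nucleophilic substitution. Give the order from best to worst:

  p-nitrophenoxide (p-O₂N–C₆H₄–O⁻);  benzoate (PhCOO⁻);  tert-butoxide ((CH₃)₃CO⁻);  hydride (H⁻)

benzoate (PhCOO⁻) > p-nitrophenoxide (p-O₂N–C₆H₄–O⁻) > tert-butoxide ((CH₃)₃CO⁻) > hydride (H⁻)

The more stable X⁻ (or X) is on its own — i.e. the weaker a base it is — the better a leaving group it makes.
benzoate (PhCOO⁻): pKₐ(C₆H₅COOH) ≈ 4.2 — aryl carboxylate
p-nitrophenoxide (p-O₂N–C₆H₄–O⁻): pKₐ(p-nitrophenol) ≈ 7.2
tert-butoxide ((CH₃)₃CO⁻): pKₐ(t-BuOH) ≈ 18 — bulky, strongly basic alkoxide
hydride (H⁻): pKₐ(H₂) ≈ 36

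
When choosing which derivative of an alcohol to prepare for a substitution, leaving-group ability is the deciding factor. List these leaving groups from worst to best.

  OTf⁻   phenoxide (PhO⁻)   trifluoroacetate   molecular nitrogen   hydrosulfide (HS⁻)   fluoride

phenoxide (PhO⁻) < hydrosulfide (HS⁻) < fluoride < trifluoroacetate < OTf⁻ < molecular nitrogen

A good leaving group is a weak base: the lower the pKₐ of its conjugate acid, the more readily it departs.
molecular nitrogen: no meaningful conjugate acid; N₂ departs as an exceptionally stable neutral molecule
OTf⁻: pKₐ(CF₃SO₃H (triflic acid)) ≈ -14
trifluoroacetate: pKₐ(CF₃COOH) ≈ 0.2
fluoride: pKₐ(HF) ≈ 3.2
hydrosulfide (HS⁻): pKₐ(H₂S) ≈ 7
phenoxide (PhO⁻): pKₐ(C₆H₅OH (phenol)) ≈ 10
The question asks for worst first, so the sequence is read in increasing leaving-group ability.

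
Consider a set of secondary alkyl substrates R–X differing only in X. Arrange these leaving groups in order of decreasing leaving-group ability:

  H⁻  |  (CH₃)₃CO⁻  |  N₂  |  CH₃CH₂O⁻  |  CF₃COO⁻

N₂ > CF₃COO⁻ > CH₃CH₂O⁻ > (CH₃)₃CO⁻ > H⁻

Rank by basicity of the departing species: weakest base leaves most easily.
N₂: no meaningful conjugate acid; N₂ departs as an exceptionally stable neutral molecule
CF₃COO⁻: pKₐ(CF₃COOH) ≈ 0.2
CH₃CH₂O⁻: pKₐ(CH₃CH₂OH) ≈ 16
(CH₃)₃CO⁻: pKₐ(t-BuOH) ≈ 18
H⁻: pKₐ(H₂) ≈ 36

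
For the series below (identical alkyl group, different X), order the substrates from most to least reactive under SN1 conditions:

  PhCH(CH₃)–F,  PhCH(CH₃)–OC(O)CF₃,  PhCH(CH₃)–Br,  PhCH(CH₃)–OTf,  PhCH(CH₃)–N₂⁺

The skeletons are identical, so relative rate is governed entirely by leaving-group ability.
The more stable X⁻ (or X) is on its own — i.e. the weaker a base it is — the better a leaving group it makes.
PhCH(CH₃)–N₂⁺ loses N₂: no meaningful conjugate acid; N₂ departs as an exceptionally stable neutral molecule
PhCH(CH₃)–OTf loses OTf⁻: pKₐ(CF₃SO₃H (triflic acid)) ≈ -14
PhCH(CH₃)–Br loses Br⁻: pKₐ(HBr) ≈ -9
PhCH(CH₃)–OC(O)CF₃ loses CF₃COO⁻: pKₐ(CF₃COOH) ≈ 0.2
PhCH(CH₃)–F loses F⁻: pKₐ(HF) ≈ 3.2

PhCH(CH₃)–N₂⁺ > PhCH(CH₃)–OTf > PhCH(CH₃)–Br > PhCH(CH₃)–OC(O)CF₃ > PhCH(CH₃)–F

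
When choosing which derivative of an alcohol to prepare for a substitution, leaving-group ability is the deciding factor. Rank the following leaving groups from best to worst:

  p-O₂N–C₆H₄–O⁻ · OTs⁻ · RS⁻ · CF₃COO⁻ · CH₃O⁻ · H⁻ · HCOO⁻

OTs⁻ > CF₃COO⁻ > HCOO⁻ > p-O₂N–C₆H₄–O⁻ > RS⁻ > CH₃O⁻ > H⁻

Rank by basicity of the departing species: weakest base leaves most easily.
OTs⁻: pKₐ(p-CH₃C₆H₄SO₃H (TsOH)) ≈ -2.8
CF₃COO⁻: pKₐ(CF₃COOH) ≈ 0.2 — strongly electron-withdrawing CF₃ stabilises the carboxylate
HCOO⁻: pKₐ(HCOOH) ≈ 3.8
p-O₂N–C₆H₄–O⁻: pKₐ(p-nitrophenol) ≈ 7.2 — nitro group delocalises the charge; the classic chromogenic LG
RS⁻: pKₐ(RSH (a thiol)) ≈ 10.5
CH₃O⁻: pKₐ(CH₃OH) ≈ 15.5
H⁻: pKₐ(H₂) ≈ 36 — extremely strong base; leaves only in special hydride-transfer contexts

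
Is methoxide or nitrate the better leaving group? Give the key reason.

nitrate is the better leaving group.
pKₐ(HNO₃) ≈ -1.3 versus pKₐ(CH₃OH) ≈ 15.5: nitrate is the much weaker base.
Resonance-delocalised over three oxygens.

nitrate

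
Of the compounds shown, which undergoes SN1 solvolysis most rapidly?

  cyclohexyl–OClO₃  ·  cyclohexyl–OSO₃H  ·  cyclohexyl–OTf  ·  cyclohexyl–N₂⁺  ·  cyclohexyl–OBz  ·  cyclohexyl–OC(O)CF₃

cyclohexyl–N₂⁺

Same R in every case — rank the leaving groups.
The more stable X⁻ (or X) is on its own — i.e. the weaker a base it is — the better a leaving group it makes.
cyclohexyl–N₂⁺ loses N₂: no meaningful conjugate acid; N₂ departs as an exceptionally stable neutral molecule
cyclohexyl–OTf loses OTf⁻: pKₐ(CF₃SO₃H (triflic acid)) ≈ -14
cyclohexyl–OClO₃ loses ClO₄⁻: pKₐ(HClO₄) ≈ -10
cyclohexyl–OSO₃H loses HSO₄⁻: pKₐ(H₂SO₄) ≈ -3
cyclohexyl–OC(O)CF₃ loses CF₃COO⁻: pKₐ(CF₃COOH) ≈ 0.2
cyclohexyl–OBz loses PhCOO⁻: pKₐ(C₆H₅COOH) ≈ 4.2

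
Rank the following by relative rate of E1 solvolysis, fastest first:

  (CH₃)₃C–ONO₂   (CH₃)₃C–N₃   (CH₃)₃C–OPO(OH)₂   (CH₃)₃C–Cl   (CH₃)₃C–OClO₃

(CH₃)₃C–OClO₃ > (CH₃)₃C–Cl > (CH₃)₃C–ONO₂ > (CH₃)₃C–OPO(OH)₂ > (CH₃)₃C–N₃

With the same alkyl group throughout, only the leaving group differentiates the rates.
The more stable X⁻ (or X) is on its own — i.e. the weaker a base it is — the better a leaving group it makes.
(CH₃)₃C–OClO₃ loses ClO₄⁻: pKₐ(HClO₄) ≈ -10
(CH₃)₃C–Cl loses Cl⁻: pKₐ(HCl) ≈ -7
(CH₃)₃C–ONO₂ loses NO₃⁻: pKₐ(HNO₃) ≈ -1.3
(CH₃)₃C–OPO(OH)₂ loses H₂PO₄⁻: pKₐ(H₃PO₄) ≈ 2.1
(CH₃)₃C–N₃ loses N₃⁻: pKₐ(HN₃) ≈ 4.7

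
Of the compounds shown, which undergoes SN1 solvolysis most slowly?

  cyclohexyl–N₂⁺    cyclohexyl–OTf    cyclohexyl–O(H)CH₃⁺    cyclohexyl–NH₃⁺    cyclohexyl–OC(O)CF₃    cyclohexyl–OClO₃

cyclohexyl–NH₃⁺

With the same alkyl group throughout, only the leaving group differentiates the rates.
Rank by basicity of the departing species: weakest base leaves most easily.
cyclohexyl–N₂⁺ loses N₂: no meaningful conjugate acid; N₂ departs as an exceptionally stable neutral molecule
cyclohexyl–OTf loses OTf⁻: pKₐ(CF₃SO₃H (triflic acid)) ≈ -14
cyclohexyl–OClO₃ loses ClO₄⁻: pKₐ(HClO₄) ≈ -10
cyclohexyl–O(H)CH₃⁺ loses R'OH: pKₐ(R'OH₂⁺) ≈ -2.4
cyclohexyl–OC(O)CF₃ loses CF₃COO⁻: pKₐ(CF₃COOH) ≈ 0.2
cyclohexyl–NH₃⁺ loses NH₃: pKₐ(NH₄⁺) ≈ 9.2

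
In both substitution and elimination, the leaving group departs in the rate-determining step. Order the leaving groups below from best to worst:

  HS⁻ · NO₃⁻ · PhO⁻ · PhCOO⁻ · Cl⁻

Cl⁻ > NO₃⁻ > PhCOO⁻ > HS⁻ > PhO⁻

Cl⁻: pKₐ(HCl) ≈ -7
NO₃⁻: pKₐ(HNO₃) ≈ -1.3
PhCOO⁻: pKₐ(C₆H₅COOH) ≈ 4.2
HS⁻: pKₐ(H₂S) ≈ 7
PhO⁻: pKₐ(C₆H₅OH (phenol)) ≈ 10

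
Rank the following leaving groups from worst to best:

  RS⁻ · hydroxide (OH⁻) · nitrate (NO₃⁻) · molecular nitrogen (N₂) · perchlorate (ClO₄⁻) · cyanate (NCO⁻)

hydroxide (OH⁻) < RS⁻ < cyanate (NCO⁻) < nitrate (NO₃⁻) < perchlorate (ClO₄⁻) < molecular nitrogen (N₂)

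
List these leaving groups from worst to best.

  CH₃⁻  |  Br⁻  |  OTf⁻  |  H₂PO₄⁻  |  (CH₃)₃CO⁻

CH₃⁻ < (CH₃)₃CO⁻ < H₂PO₄⁻ < Br⁻ < OTf⁻

Rank by basicity of the departing species: weakest base leaves most easily.
OTf⁻: pKₐ(CF₃SO₃H (triflic acid)) ≈ -14
Br⁻: pKₐ(HBr) ≈ -9
H₂PO₄⁻: pKₐ(H₃PO₄) ≈ 2.1
(CH₃)₃CO⁻: pKₐ(t-BuOH) ≈ 18
CH₃⁻: pKₐ(CH₄) ≈ 48
Reversing gives the worst-to-best order requested.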